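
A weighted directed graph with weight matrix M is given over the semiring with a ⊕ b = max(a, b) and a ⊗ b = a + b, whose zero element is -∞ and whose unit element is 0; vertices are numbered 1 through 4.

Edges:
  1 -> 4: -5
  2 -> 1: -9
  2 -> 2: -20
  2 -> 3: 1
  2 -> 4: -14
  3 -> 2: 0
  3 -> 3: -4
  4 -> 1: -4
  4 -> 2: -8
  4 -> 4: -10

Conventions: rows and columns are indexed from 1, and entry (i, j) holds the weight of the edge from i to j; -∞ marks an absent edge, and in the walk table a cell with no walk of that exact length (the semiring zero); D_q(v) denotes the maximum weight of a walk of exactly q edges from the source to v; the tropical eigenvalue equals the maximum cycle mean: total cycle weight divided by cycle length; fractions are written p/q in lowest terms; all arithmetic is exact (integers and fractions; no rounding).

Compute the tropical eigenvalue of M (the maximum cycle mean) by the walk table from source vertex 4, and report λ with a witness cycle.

q=0: [-∞, -∞, -∞, 0]
q=1: [-4, -8, -∞, -10]
q=2: [-14, -18, -7, -9]
q=3: [-13, -7, -11, -19]
q=4: [-16, -11, -6, -18]
Optimal cycle mean attained by: cycle 2->3->2, total 1 + 0, length 2.
Answer: λ = 1/2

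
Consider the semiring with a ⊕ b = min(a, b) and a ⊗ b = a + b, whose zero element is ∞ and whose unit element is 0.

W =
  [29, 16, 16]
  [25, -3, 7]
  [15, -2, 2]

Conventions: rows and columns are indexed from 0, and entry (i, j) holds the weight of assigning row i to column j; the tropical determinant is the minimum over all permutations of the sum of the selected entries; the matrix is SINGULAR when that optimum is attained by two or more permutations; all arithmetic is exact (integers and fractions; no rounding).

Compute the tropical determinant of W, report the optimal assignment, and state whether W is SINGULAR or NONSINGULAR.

σ = (0, 1, 2): 29 + (-3) + 2 = 28
σ = (0, 2, 1): 29 + 7 + (-2) = 34
σ = (1, 0, 2): 16 + 25 + 2 = 43
σ = (1, 2, 0): 16 + 7 + 15 = 38
σ = (2, 0, 1): 16 + 25 + (-2) = 39
σ = (2, 1, 0): 16 + (-3) + 15 = 28
Optimal value attained by: σ = (0, 1, 2).
Answer: det⊕(W) = 28; verdict: SINGULAR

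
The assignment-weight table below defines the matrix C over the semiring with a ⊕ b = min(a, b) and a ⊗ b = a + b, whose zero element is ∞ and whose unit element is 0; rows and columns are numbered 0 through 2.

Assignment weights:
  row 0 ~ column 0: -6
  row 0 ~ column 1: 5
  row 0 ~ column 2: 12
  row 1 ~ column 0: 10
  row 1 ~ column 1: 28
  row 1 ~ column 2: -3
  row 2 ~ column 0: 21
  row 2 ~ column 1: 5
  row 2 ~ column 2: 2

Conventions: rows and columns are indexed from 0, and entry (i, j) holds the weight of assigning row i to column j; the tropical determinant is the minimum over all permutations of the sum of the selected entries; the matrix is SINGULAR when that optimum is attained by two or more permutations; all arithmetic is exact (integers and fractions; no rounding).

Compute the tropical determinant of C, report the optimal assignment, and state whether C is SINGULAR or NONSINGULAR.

σ = (0, 1, 2): (-6) + 28 + 2 = 24
σ = (0, 2, 1): (-6) + (-3) + 5 = -4
σ = (1, 0, 2): 5 + 10 + 2 = 17
σ = (1, 2, 0): 5 + (-3) + 21 = 23
σ = (2, 0, 1): 12 + 10 + 5 = 27
σ = (2, 1, 0): 12 + 28 + 21 = 61
Optimal value attained by: σ = (0, 2, 1).
Answer: det⊕(C) = -4; verdict: NONSINGULAR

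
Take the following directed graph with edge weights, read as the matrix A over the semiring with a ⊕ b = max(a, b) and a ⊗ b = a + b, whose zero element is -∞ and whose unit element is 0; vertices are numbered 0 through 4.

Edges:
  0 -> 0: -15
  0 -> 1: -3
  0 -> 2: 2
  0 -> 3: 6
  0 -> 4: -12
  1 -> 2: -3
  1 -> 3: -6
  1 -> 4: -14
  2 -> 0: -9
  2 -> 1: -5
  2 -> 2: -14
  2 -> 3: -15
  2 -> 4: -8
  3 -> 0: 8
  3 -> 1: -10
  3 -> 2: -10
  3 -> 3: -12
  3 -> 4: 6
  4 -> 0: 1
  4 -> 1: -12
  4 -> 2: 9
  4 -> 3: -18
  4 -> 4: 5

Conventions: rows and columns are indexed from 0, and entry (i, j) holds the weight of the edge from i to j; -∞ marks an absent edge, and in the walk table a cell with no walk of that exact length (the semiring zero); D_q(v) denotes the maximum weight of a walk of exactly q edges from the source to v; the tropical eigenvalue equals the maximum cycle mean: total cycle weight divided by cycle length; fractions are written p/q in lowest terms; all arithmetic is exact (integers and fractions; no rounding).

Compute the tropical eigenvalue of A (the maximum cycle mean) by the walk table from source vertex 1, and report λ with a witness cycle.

q=0: [-∞, 0, -∞, -∞, -∞]
q=1: [-∞, -∞, -3, -6, -14]
q=2: [2, -8, -5, -18, 0]
q=3: [1, -1, 9, 8, 5]
q=4: [16, 4, 14, 7, 14]
q=5: [15, 13, 23, 22, 19]
Optimal cycle mean attained by: cycle 0->3->0, total 6 + 8, length 2.
Answer: λ = 7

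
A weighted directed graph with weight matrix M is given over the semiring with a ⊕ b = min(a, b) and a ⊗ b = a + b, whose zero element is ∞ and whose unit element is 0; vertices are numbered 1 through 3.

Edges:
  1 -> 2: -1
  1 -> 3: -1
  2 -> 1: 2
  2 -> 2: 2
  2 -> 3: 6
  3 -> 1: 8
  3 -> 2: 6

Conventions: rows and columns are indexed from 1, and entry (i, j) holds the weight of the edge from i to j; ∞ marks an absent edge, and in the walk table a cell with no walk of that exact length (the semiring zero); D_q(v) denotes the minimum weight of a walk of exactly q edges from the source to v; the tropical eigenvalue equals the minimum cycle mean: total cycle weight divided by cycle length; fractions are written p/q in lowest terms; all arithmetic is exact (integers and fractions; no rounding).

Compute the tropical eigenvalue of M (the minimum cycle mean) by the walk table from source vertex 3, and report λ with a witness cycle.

q=0: [∞, ∞, 0]
q=1: [8, 6, ∞]
q=2: [8, 7, 7]
q=3: [9, 7, 7]
Optimal cycle mean attained by: cycle 1->2->1, total (-1) + 2, length 2.
Answer: λ = 1/2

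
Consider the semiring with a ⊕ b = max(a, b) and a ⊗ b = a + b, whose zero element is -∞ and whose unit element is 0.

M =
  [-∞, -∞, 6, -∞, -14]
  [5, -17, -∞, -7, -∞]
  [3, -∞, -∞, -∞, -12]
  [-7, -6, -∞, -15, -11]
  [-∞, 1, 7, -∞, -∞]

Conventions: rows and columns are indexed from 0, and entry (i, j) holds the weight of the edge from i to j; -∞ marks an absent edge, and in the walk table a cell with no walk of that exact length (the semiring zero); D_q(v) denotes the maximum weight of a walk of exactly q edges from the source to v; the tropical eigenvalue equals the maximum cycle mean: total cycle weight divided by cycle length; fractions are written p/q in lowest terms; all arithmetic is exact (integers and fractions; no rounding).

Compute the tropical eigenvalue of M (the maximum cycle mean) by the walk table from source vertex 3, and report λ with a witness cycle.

q=0: [-∞, -∞, -∞, 0, -∞]
q=1: [-7, -6, -∞, -15, -11]
q=2: [-1, -10, -1, -13, -21]
q=3: [2, -19, 5, -17, -13]
q=4: [8, -12, 8, -26, -7]
q=5: [11, -6, 14, -19, -4]
Optimal cycle mean attained by: cycle 0->2->0, total 6 + 3, length 2.
Answer: λ = 9/2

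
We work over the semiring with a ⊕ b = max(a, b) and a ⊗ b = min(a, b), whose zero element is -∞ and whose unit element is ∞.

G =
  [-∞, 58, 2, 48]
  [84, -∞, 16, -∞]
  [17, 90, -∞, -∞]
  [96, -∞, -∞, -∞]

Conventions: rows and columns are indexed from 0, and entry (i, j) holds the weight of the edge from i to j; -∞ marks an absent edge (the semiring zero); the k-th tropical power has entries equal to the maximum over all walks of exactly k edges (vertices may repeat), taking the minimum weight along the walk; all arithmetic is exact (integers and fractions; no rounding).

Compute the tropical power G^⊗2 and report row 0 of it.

G^⊗2:
  [58, 2, 16, -∞]
  [16, 58, 2, 48]
  [84, 17, 16, 17]
  [-∞, 58, 2, 48]
Answer: row 0 of G^⊗2 = [58, 2, 16, -∞]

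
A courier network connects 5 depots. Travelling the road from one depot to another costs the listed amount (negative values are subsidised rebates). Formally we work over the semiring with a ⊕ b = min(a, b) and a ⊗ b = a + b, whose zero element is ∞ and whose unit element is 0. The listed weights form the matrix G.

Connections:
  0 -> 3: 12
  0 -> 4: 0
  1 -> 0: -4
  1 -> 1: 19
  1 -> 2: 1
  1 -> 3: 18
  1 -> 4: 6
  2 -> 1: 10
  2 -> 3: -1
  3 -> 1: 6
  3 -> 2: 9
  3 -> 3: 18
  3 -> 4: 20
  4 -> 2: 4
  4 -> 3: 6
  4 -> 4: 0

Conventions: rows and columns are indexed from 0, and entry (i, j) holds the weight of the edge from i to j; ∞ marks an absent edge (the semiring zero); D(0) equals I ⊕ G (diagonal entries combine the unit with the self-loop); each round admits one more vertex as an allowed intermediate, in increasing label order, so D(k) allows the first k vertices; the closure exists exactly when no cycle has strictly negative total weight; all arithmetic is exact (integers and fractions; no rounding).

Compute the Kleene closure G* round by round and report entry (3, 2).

D(0):
  [0, ∞, ∞, 12, 0]
  [-4, 0, 1, 18, 6]
  [∞, 10, 0, -1, ∞]
  [∞, 6, 9, 0, 20]
  [∞, ∞, 4, 6, 0]
D(1):
  [0, ∞, ∞, 12, 0]
  [-4, 0, 1, 8, -4]
  [∞, 10, 0, -1, ∞]
  [∞, 6, 9, 0, 20]
  [∞, ∞, 4, 6, 0]
D(2):
  [0, ∞, ∞, 12, 0]
  [-4, 0, 1, 8, -4]
  [6, 10, 0, -1, 6]
  [2, 6, 7, 0, 2]
  [∞, ∞, 4, 6, 0]
D(3):
  [0, ∞, ∞, 12, 0]
  [-4, 0, 1, 0, -4]
  [6, 10, 0, -1, 6]
  [2, 6, 7, 0, 2]
  [10, 14, 4, 3, 0]
D(4):
  [0, 18, 19, 12, 0]
  [-4, 0, 1, 0, -4]
  [1, 5, 0, -1, 1]
  [2, 6, 7, 0, 2]
  [5, 9, 4, 3, 0]
D(5):
  [0, 9, 4, 3, 0]
  [-4, 0, 0, -1, -4]
  [1, 5, 0, -1, 1]
  [2, 6, 6, 0, 2]
  [5, 9, 4, 3, 0]
Answer: G*[3][2] = 6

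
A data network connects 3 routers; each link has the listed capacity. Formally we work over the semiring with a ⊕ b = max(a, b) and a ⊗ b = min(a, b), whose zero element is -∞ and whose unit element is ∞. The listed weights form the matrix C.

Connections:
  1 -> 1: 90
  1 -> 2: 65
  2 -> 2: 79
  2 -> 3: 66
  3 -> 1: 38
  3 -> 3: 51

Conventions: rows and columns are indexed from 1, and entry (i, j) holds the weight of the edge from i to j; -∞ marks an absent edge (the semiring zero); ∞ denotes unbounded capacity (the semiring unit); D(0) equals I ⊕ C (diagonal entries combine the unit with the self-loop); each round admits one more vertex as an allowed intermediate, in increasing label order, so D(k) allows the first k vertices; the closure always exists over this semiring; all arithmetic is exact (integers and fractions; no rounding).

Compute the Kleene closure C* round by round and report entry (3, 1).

D(0):
  [∞, 65, -∞]
  [-∞, ∞, 66]
  [38, -∞, ∞]
D(1):
  [∞, 65, -∞]
  [-∞, ∞, 66]
  [38, 38, ∞]
D(2):
  [∞, 65, 65]
  [-∞, ∞, 66]
  [38, 38, ∞]
D(3):
  [∞, 65, 65]
  [38, ∞, 66]
  [38, 38, ∞]
Answer: C*[3][1] = 38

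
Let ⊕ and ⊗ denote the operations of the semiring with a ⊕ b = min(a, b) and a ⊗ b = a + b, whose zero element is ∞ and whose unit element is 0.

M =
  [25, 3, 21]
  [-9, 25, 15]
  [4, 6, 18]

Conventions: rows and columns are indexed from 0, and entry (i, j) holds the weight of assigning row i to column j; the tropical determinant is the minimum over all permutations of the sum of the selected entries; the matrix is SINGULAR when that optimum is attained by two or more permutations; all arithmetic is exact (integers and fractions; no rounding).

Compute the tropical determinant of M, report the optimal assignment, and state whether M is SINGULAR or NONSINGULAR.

σ = (0, 1, 2): 25 + 25 + 18 = 68
σ = (0, 2, 1): 25 + 15 + 6 = 46
σ = (1, 0, 2): 3 + (-9) + 18 = 12
σ = (1, 2, 0): 3 + 15 + 4 = 22
σ = (2, 0, 1): 21 + (-9) + 6 = 18
σ = (2, 1, 0): 21 + 25 + 4 = 50
Optimal value attained by: σ = (1, 0, 2).
Answer: det⊕(M) = 12; verdict: NONSINGULAR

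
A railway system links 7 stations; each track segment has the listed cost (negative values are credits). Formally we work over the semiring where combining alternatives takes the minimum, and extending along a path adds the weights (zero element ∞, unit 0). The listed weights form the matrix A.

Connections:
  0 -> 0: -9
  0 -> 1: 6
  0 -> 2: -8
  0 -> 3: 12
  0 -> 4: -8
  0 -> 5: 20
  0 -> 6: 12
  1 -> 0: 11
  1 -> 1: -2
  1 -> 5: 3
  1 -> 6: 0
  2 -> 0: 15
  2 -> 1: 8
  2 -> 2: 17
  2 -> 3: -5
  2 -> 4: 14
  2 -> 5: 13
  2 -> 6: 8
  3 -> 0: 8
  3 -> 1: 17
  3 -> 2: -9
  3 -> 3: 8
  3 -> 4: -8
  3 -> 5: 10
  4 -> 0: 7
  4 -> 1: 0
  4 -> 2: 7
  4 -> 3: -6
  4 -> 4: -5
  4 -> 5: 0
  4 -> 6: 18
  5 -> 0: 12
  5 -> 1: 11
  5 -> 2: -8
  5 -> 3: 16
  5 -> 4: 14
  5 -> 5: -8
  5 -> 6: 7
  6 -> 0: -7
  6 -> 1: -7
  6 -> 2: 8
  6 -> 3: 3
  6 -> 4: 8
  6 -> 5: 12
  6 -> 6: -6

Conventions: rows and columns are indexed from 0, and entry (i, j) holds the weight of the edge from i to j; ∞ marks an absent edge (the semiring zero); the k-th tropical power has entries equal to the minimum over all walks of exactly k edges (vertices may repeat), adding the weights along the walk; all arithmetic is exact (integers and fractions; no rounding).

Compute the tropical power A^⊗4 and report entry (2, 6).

A^⊗2:
  [-18, -8, -17, -14, -17, -8, 0]
  [-7, -7, -5, 3, 3, -5, -6]
  [1, 1, -14, 3, -13, 5, 2]
  [-1, -8, -1, -14, -13, -8, -1]
  [-2, -5, -15, -11, -14, -8, 0]
  [0, 0, -16, -13, 4, -16, -1]
  [-16, -13, -15, -3, -15, -4, -12]
A^⊗3:
  [-27, -17, -26, -23, -26, -17, -9]
  [-16, -13, -15, -10, -15, -13, -12]
  [-8, -13, -7, -19, -18, -13, -6]
  [-10, -13, -23, -19, -22, -16, -8]
  [-11, -14, -20, -20, -19, -16, -7]
  [-9, -8, -24, -21, -21, -24, -9]
  [-25, -19, -24, -21, -24, -15, -18]
A^⊗4:
  [-36, -26, -35, -32, -35, -26, -18]
  [-25, -19, -24, -21, -24, -21, -18]
  [-17, -18, -28, -24, -27, -21, -13]
  [-19, -22, -28, -28, -27, -24, -15]
  [-20, -19, -29, -25, -28, -24, -14]
  [-18, -21, -32, -29, -29, -32, -17]
  [-34, -25, -33, -30, -33, -24, -24]
Key observation: the optimum is the walk 2->3->4->1->6, with weight (-5) + (-8) + 0 + 0 = -13.
Optimal value attained by: walk 2->3->4->1->6.
Answer: (A^⊗4)[2][6] = -13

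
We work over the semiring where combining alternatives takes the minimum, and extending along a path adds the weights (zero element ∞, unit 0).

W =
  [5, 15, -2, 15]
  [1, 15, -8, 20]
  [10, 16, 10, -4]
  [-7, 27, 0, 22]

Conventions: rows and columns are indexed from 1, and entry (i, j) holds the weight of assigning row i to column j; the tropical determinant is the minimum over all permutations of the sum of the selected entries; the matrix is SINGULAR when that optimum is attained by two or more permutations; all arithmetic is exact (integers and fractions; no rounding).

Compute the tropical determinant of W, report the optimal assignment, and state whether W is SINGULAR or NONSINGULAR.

σ = (1, 2, 3, 4): 5 + 15 + 10 + 22 = 52
σ = (1, 2, 4, 3): 5 + 15 + (-4) + 0 = 16
σ = (1, 3, 2, 4): 5 + (-8) + 16 + 22 = 35
σ = (1, 3, 4, 2): 5 + (-8) + (-4) + 27 = 20
σ = (1, 4, 2, 3): 5 + 20 + 16 + 0 = 41
σ = (1, 4, 3, 2): 5 + 20 + 10 + 27 = 62
σ = (2, 1, 3, 4): 15 + 1 + 10 + 22 = 48
σ = (2, 1, 4, 3): 15 + 1 + (-4) + 0 = 12
σ = (2, 3, 1, 4): 15 + (-8) + 10 + 22 = 39
σ = (2, 3, 4, 1): 15 + (-8) + (-4) + (-7) = -4
σ = (2, 4, 1, 3): 15 + 20 + 10 + 0 = 45
σ = (2, 4, 3, 1): 15 + 20 + 10 + (-7) = 38
σ = (3, 1, 2, 4): (-2) + 1 + 16 + 22 = 37
σ = (3, 1, 4, 2): (-2) + 1 + (-4) + 27 = 22
σ = (3, 2, 1, 4): (-2) + 15 + 10 + 22 = 45
σ = (3, 2, 4, 1): (-2) + 15 + (-4) + (-7) = 2
σ = (3, 4, 1, 2): (-2) + 20 + 10 + 27 = 55
σ = (3, 4, 2, 1): (-2) + 20 + 16 + (-7) = 27
σ = (4, 1, 2, 3): 15 + 1 + 16 + 0 = 32
σ = (4, 1, 3, 2): 15 + 1 + 10 + 27 = 53
σ = (4, 2, 1, 3): 15 + 15 + 10 + 0 = 40
σ = (4, 2, 3, 1): 15 + 15 + 10 + (-7) = 33
σ = (4, 3, 1, 2): 15 + (-8) + 10 + 27 = 44
σ = (4, 3, 2, 1): 15 + (-8) + 16 + (-7) = 16
Optimal value attained by: σ = (2, 3, 4, 1).
Answer: det⊕(W) = -4; verdict: NONSINGULAR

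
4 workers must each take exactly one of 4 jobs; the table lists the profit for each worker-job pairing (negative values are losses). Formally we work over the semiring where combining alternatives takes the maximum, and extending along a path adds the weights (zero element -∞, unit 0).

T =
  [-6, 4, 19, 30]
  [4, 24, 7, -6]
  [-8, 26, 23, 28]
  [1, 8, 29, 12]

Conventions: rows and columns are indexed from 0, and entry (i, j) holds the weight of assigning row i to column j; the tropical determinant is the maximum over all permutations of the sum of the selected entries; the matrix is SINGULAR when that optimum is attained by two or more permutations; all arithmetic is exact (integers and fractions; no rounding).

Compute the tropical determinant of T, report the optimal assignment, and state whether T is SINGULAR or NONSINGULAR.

σ = (0, 1, 2, 3): (-6) + 24 + 23 + 12 = 53
σ = (0, 1, 3, 2): (-6) + 24 + 28 + 29 = 75
σ = (0, 2, 1, 3): (-6) + 7 + 26 + 12 = 39
σ = (0, 2, 3, 1): (-6) + 7 + 28 + 8 = 37
σ = (0, 3, 1, 2): (-6) + (-6) + 26 + 29 = 43
σ = (0, 3, 2, 1): (-6) + (-6) + 23 + 8 = 19
σ = (1, 0, 2, 3): 4 + 4 + 23 + 12 = 43
σ = (1, 0, 3, 2): 4 + 4 + 28 + 29 = 65
σ = (1, 2, 0, 3): 4 + 7 + (-8) + 12 = 15
σ = (1, 2, 3, 0): 4 + 7 + 28 + 1 = 40
σ = (1, 3, 0, 2): 4 + (-6) + (-8) + 29 = 19
σ = (1, 3, 2, 0): 4 + (-6) + 23 + 1 = 22
σ = (2, 0, 1, 3): 19 + 4 + 26 + 12 = 61
σ = (2, 0, 3, 1): 19 + 4 + 28 + 8 = 59
σ = (2, 1, 0, 3): 19 + 24 + (-8) + 12 = 47
σ = (2, 1, 3, 0): 19 + 24 + 28 + 1 = 72
σ = (2, 3, 0, 1): 19 + (-6) + (-8) + 8 = 13
σ = (2, 3, 1, 0): 19 + (-6) + 26 + 1 = 40
σ = (3, 0, 1, 2): 30 + 4 + 26 + 29 = 89
σ = (3, 0, 2, 1): 30 + 4 + 23 + 8 = 65
σ = (3, 1, 0, 2): 30 + 24 + (-8) + 29 = 75
σ = (3, 1, 2, 0): 30 + 24 + 23 + 1 = 78
σ = (3, 2, 0, 1): 30 + 7 + (-8) + 8 = 37
σ = (3, 2, 1, 0): 30 + 7 + 26 + 1 = 64
Optimal value attained by: σ = (3, 0, 1, 2).
Answer: det⊕(T) = 89; verdict: NONSINGULAR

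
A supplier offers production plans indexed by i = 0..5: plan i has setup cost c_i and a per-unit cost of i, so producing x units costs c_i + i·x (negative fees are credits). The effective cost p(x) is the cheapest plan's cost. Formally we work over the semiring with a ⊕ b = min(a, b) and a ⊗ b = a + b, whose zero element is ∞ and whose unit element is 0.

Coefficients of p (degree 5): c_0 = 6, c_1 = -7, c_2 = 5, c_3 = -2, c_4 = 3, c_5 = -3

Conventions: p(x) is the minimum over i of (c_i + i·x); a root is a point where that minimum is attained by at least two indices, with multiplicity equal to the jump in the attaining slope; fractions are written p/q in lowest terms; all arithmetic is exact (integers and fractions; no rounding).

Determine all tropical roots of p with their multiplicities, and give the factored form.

hull edge (i=0, c=6) to (i=1, c=-7): slope -13, span 1
hull edge (i=1, c=-7) to (i=5, c=-3): slope 1, span 4
Factored form: p(x) = -3 ⊗ (x ⊕ (-1)) ⊗ (x ⊕ (-1)) ⊗ (x ⊕ (-1)) ⊗ (x ⊕ (-1)) ⊗ (x ⊕ 13)
Answer: roots = -1 (mult 4), 13 (mult 1)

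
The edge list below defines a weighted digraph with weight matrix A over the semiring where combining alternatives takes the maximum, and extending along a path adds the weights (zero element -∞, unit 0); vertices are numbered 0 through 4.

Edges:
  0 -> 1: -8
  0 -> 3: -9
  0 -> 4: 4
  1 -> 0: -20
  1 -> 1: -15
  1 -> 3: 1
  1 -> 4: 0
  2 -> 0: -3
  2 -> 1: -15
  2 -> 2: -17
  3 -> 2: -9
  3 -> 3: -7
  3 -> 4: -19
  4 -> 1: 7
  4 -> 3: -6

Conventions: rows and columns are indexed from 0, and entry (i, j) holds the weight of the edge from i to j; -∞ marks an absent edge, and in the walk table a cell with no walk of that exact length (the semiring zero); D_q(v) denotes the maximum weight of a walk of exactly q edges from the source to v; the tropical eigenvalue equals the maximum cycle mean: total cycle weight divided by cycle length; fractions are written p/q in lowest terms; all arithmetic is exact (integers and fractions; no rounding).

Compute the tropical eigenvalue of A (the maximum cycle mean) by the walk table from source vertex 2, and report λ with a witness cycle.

q=0: [-∞, -∞, 0, -∞, -∞]
q=1: [-3, -15, -17, -∞, -∞]
q=2: [-20, -11, -34, -12, 1]
q=3: [-31, 8, -21, -5, -11]
q=4: [-12, -4, -14, 9, 8]
q=5: [-17, 15, 0, 2, -4]
Optimal cycle mean attained by: cycle 1->4->1, total 0 + 7, length 2.
Answer: λ = 7/2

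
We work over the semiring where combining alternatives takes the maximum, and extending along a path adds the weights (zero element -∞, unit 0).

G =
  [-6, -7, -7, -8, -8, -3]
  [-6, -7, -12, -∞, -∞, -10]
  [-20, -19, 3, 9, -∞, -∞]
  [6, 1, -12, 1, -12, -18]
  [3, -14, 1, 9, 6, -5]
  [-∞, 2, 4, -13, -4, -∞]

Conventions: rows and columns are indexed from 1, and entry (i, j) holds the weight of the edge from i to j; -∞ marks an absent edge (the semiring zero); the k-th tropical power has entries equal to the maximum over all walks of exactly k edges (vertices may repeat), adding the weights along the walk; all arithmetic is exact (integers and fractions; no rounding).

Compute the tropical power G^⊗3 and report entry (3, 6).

G^⊗2:
  [-2, -1, 1, 2, -2, -9]
  [-12, -8, -6, -3, -14, -9]
  [15, 10, 6, 12, -3, -9]
  [7, 2, -1, 2, -2, 3]
  [15, 10, 7, 15, 12, 1]
  [-1, -5, 7, 13, 2, -8]
G^⊗3:
  [8, 3, 4, 10, 4, -5]
  [3, -2, -3, 3, -8, -15]
  [18, 13, 9, 15, 7, 12]
  [8, 5, 7, 8, 4, 4]
  [21, 16, 13, 21, 18, 12]
  [19, 14, 10, 16, 8, -3]
Key observation: the optimum is the walk 3->4->1->6, with weight 9 + 6 + (-3) = 12.
Optimal value attained by: walk 3->4->1->6.
Answer: (G^⊗3)[3][6] = 12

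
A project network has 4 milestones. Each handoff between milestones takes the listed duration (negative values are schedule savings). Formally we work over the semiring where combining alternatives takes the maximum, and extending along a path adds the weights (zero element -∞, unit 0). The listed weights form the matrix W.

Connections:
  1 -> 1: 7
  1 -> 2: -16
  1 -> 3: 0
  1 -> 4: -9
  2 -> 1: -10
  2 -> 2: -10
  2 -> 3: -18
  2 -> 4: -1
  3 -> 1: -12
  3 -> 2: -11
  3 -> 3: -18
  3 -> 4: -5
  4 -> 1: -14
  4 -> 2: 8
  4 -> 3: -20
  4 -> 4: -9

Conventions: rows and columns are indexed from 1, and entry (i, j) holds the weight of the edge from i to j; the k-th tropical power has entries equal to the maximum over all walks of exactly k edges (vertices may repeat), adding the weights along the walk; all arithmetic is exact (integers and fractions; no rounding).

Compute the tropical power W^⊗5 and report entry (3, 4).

W^⊗2:
  [14, -1, 7, -2]
  [-3, 7, -10, -10]
  [-5, 3, -12, -12]
  [-2, -1, -10, 7]
W^⊗3:
  [21, 6, 14, 5]
  [4, -2, -3, 6]
  [2, -4, -5, 2]
  [5, 15, -2, -2]
W^⊗4:
  [28, 13, 21, 12]
  [11, 14, 4, -3]
  [9, 10, 2, -5]
  [12, 6, 5, 14]
W^⊗5:
  [35, 20, 28, 19]
  [18, 5, 11, 13]
  [16, 3, 9, 9]
  [19, 22, 12, 5]
Key observation: the optimum is the walk 3->4->2->4->2->4, with weight (-5) + 8 + (-1) + 8 + (-1) = 9.
Optimal value attained by: walk 3->4->2->4->2->4.
Answer: (W^⊗5)[3][4] = 9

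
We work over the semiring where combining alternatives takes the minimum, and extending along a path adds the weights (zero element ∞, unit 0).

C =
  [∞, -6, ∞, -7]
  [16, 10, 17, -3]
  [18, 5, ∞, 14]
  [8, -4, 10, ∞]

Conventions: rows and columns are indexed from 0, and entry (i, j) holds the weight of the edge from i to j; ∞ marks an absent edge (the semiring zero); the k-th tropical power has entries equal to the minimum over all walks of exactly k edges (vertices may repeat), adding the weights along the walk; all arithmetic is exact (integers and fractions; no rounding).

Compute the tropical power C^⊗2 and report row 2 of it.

C^⊗2:
  [1, -11, 3, -9]
  [5, -7, 7, 7]
  [21, 10, 22, 2]
  [12, 2, 13, -7]
Answer: row 2 of C^⊗2 = [21, 10, 22, 2]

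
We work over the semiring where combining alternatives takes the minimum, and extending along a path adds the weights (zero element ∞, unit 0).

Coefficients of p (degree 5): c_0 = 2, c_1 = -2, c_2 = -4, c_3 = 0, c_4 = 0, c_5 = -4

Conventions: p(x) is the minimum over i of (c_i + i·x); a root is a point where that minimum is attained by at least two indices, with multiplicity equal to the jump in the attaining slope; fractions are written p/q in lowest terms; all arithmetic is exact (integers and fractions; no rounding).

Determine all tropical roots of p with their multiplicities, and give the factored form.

hull edge (i=0, c=2) to (i=1, c=-2): slope -4, span 1
hull edge (i=1, c=-2) to (i=2, c=-4): slope -2, span 1
hull edge (i=2, c=-4) to (i=5, c=-4): slope 0, span 3
Factored form: p(x) = -4 ⊗ (x ⊕ 0) ⊗ (x ⊕ 0) ⊗ (x ⊕ 0) ⊗ (x ⊕ 2) ⊗ (x ⊕ 4)
Answer: roots = 0 (mult 3), 2 (mult 1), 4 (mult 1)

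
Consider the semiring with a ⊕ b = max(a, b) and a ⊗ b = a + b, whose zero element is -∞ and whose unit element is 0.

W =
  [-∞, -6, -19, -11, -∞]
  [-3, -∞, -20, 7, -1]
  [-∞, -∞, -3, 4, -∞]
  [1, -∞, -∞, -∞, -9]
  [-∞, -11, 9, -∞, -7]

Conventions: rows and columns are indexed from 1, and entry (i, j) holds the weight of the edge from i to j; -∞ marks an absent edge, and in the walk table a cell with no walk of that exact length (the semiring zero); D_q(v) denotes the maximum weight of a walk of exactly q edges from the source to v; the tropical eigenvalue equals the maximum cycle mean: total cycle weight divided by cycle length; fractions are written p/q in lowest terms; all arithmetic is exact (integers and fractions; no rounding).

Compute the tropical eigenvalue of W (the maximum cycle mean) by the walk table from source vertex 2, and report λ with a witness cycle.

q=0: [-∞, 0, -∞, -∞, -∞]
q=1: [-3, -∞, -20, 7, -1]
q=2: [8, -9, 8, -14, -2]
q=3: [-12, 2, 7, 12, -9]
q=4: [13, -18, 4, 11, 3]
q=5: [12, 7, 12, 8, 2]
Optimal cycle mean attained by: cycle 1->2->5->3->4->1, total (-6) + (-1) + 9 + 4 + 1, length 5.
Answer: λ = 7/5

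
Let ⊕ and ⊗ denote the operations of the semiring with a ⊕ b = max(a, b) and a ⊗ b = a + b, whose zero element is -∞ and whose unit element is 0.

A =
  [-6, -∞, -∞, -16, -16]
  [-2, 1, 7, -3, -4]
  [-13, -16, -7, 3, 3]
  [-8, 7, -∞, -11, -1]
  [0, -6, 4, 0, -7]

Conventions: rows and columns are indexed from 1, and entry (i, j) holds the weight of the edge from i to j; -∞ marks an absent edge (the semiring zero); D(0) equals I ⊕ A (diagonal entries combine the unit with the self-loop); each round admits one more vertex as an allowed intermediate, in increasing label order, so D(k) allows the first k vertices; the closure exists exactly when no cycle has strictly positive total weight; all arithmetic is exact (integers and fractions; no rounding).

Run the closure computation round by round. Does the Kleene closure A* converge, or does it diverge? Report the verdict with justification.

Detection: at round 0, diagonal entry (2, 2) turns strictly positive.
Key observation: the cycle 2->2 has total weight 1, which is strictly positive.
Answer: DIVERGES — positive cycle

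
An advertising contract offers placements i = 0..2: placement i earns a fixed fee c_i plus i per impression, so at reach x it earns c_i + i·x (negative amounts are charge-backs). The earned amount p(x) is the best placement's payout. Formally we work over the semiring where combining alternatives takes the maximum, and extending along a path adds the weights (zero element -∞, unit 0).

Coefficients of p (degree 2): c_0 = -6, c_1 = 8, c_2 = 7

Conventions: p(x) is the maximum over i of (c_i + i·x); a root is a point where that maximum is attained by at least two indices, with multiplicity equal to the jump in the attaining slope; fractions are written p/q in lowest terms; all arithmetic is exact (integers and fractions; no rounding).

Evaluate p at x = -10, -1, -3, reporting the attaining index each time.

p(-10) = max(-6+0·(-10)=-6, 8+1·(-10)=-2, 7+2·(-10)=-13) = -2 (attained by i=1)
p(-1) = max(-6+0·(-1)=-6, 8+1·(-1)=7, 7+2·(-1)=5) = 7 (attained by i=1)
p(-3) = max(-6+0·(-3)=-6, 8+1·(-3)=5, 7+2·(-3)=1) = 5 (attained by i=1)
Answer: p(-10) = -2; p(-1) = 7; p(-3) = 5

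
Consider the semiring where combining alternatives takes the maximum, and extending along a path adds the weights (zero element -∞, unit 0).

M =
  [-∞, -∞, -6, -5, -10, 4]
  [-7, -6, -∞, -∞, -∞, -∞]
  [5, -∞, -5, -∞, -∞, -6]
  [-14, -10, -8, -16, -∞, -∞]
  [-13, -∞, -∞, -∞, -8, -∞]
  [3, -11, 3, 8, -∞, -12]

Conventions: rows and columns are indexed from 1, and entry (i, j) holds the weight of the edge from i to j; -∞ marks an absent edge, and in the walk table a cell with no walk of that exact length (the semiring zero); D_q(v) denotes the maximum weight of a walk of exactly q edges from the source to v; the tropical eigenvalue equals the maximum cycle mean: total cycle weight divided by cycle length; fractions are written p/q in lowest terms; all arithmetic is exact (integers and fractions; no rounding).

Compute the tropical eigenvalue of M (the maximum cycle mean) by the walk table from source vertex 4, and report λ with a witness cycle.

q=0: [-∞, -∞, -∞, 0, -∞, -∞]
q=1: [-14, -10, -8, -16, -∞, -∞]
q=2: [-3, -16, -13, -19, -24, -10]
q=3: [-7, -21, -7, -2, -13, 1]
q=4: [4, -10, 4, 9, -17, -3]
q=5: [9, -1, 1, 5, -6, 8]
q=6: [11, -3, 11, 16, -1, 13]
Optimal cycle mean attained by: cycle 1->6->3->1, total 4 + 3 + 5, length 3.
Answer: λ = 4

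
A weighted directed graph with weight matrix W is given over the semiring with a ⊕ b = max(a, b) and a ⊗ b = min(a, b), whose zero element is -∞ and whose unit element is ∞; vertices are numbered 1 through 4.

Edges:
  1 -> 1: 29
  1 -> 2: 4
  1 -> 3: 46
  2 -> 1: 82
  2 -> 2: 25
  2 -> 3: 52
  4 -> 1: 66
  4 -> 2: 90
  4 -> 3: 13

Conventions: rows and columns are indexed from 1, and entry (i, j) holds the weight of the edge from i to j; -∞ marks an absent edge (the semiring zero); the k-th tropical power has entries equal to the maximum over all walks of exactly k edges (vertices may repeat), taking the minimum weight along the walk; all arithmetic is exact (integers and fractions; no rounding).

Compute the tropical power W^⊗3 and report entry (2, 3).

W^⊗2:
  [29, 4, 29, -∞]
  [29, 25, 46, -∞]
  [-∞, -∞, -∞, -∞]
  [82, 25, 52, -∞]
W^⊗3:
  [29, 4, 29, -∞]
  [29, 25, 29, -∞]
  [-∞, -∞, -∞, -∞]
  [29, 25, 46, -∞]
Key observation: the optimum is the walk 2->1->1->3, with weight 82 min 29 min 46 = 29.
Optimal value attained by: walk 2->1->1->3.
Answer: (W^⊗3)[2][3] = 29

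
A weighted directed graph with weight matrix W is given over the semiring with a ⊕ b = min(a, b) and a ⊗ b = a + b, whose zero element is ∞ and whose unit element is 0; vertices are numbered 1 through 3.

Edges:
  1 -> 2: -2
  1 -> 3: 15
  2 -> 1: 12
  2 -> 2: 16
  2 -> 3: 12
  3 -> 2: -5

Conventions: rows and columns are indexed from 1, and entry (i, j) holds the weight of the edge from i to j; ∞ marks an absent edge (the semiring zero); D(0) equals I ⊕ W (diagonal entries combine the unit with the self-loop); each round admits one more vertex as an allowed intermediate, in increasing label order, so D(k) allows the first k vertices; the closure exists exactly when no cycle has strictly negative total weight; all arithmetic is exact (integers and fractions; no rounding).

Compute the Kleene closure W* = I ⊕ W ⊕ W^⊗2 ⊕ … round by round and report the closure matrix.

D(0):
  [0, -2, 15]
  [12, 0, 12]
  [∞, -5, 0]
D(1):
  [0, -2, 15]
  [12, 0, 12]
  [∞, -5, 0]
D(2):
  [0, -2, 10]
  [12, 0, 12]
  [7, -5, 0]
D(3):
  [0, -2, 10]
  [12, 0, 12]
  [7, -5, 0]
Answer: W* = [[0, -2, 10], [12, 0, 12], [7, -5, 0]]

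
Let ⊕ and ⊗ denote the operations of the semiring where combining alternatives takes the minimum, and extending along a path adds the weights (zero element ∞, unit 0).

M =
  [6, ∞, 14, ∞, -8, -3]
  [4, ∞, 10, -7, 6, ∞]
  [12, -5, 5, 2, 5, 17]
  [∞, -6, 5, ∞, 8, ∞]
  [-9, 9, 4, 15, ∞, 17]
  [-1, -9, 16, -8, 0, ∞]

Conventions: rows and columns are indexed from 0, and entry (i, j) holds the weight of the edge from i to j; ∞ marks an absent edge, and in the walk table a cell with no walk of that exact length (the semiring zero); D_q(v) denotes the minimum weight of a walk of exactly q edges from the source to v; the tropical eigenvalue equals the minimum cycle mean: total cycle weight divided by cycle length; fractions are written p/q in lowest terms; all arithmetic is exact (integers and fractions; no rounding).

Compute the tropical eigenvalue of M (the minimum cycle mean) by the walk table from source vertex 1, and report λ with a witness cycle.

q=0: [∞, 0, ∞, ∞, ∞, ∞]
q=1: [4, ∞, 10, -7, 6, ∞]
q=2: [-3, -13, -2, 12, -4, 1]
q=3: [-13, -8, -3, -20, -11, -6]
q=4: [-20, -26, -15, -15, -21, -16]
q=5: [-30, -25, -17, -33, -28, -23]
q=6: [-37, -39, -28, -32, -38, -33]
Optimal cycle mean attained by: cycle 0->4->0, total (-8) + (-9), length 2.
Answer: λ = -17/2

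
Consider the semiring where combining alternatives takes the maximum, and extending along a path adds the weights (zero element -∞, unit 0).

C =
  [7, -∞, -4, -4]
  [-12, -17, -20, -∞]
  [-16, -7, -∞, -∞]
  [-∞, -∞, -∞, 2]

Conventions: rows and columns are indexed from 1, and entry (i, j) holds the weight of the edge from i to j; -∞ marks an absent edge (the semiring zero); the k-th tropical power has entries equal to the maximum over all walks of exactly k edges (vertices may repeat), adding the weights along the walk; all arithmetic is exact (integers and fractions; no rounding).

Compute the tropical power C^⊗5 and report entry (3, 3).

C^⊗2:
  [14, -11, 3, 3]
  [-5, -27, -16, -16]
  [-9, -24, -20, -20]
  [-∞, -∞, -∞, 4]
C^⊗3:
  [21, -4, 10, 10]
  [2, -23, -9, -9]
  [-2, -27, -13, -13]
  [-∞, -∞, -∞, 6]
C^⊗4:
  [28, 3, 17, 17]
  [9, -16, -2, -2]
  [5, -20, -6, -6]
  [-∞, -∞, -∞, 8]
C^⊗5:
  [35, 10, 24, 24]
  [16, -9, 5, 5]
  [12, -13, 1, 1]
  [-∞, -∞, -∞, 10]
Key observation: the optimum is the walk 3->1->1->1->1->3, with weight (-16) + 7 + 7 + 7 + (-4) = 1.
Optimal value attained by: walk 3->1->1->1->1->3.
Answer: (C^⊗5)[3][3] = 1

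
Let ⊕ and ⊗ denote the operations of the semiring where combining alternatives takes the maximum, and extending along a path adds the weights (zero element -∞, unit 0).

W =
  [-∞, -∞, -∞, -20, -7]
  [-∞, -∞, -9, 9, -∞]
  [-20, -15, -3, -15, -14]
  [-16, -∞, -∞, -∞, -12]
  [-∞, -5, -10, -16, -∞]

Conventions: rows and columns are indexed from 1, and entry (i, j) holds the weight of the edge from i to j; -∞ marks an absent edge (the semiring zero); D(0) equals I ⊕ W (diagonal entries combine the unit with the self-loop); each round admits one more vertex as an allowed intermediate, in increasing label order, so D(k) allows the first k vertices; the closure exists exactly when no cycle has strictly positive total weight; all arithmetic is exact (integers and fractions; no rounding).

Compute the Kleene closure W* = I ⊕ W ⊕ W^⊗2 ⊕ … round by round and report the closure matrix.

D(0):
  [0, -∞, -∞, -20, -7]
  [-∞, 0, -9, 9, -∞]
  [-20, -15, 0, -15, -14]
  [-16, -∞, -∞, 0, -12]
  [-∞, -5, -10, -16, 0]
D(1):
  [0, -∞, -∞, -20, -7]
  [-∞, 0, -9, 9, -∞]
  [-20, -15, 0, -15, -14]
  [-16, -∞, -∞, 0, -12]
  [-∞, -5, -10, -16, 0]
D(2):
  [0, -∞, -∞, -20, -7]
  [-∞, 0, -9, 9, -∞]
  [-20, -15, 0, -6, -14]
  [-16, -∞, -∞, 0, -12]
  [-∞, -5, -10, 4, 0]
D(3):
  [0, -∞, -∞, -20, -7]
  [-29, 0, -9, 9, -23]
  [-20, -15, 0, -6, -14]
  [-16, -∞, -∞, 0, -12]
  [-30, -5, -10, 4, 0]
D(4):
  [0, -∞, -∞, -20, -7]
  [-7, 0, -9, 9, -3]
  [-20, -15, 0, -6, -14]
  [-16, -∞, -∞, 0, -12]
  [-12, -5, -10, 4, 0]
D(5):
  [0, -12, -17, -3, -7]
  [-7, 0, -9, 9, -3]
  [-20, -15, 0, -6, -14]
  [-16, -17, -22, 0, -12]
  [-12, -5, -10, 4, 0]
Answer: W* = [[0, -12, -17, -3, -7], [-7, 0, -9, 9, -3], [-20, -15, 0, -6, -14], [-16, -17, -22, 0, -12], [-12, -5, -10, 4, 0]]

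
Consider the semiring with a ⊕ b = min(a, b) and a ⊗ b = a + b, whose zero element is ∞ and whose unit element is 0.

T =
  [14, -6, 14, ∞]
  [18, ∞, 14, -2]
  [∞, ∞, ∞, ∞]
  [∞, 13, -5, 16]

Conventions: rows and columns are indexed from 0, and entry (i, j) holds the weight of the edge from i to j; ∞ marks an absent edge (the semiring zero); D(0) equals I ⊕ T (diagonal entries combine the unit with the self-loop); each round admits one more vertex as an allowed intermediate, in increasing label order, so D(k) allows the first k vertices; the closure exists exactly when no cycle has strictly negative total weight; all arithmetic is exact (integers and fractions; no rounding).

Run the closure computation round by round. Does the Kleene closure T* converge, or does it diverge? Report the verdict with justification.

D(0):
  [0, -6, 14, ∞]
  [18, 0, 14, -2]
  [∞, ∞, 0, ∞]
  [∞, 13, -5, 0]
D(1):
  [0, -6, 14, ∞]
  [18, 0, 14, -2]
  [∞, ∞, 0, ∞]
  [∞, 13, -5, 0]
D(2):
  [0, -6, 8, -8]
  [18, 0, 14, -2]
  [∞, ∞, 0, ∞]
  [31, 13, -5, 0]
D(3):
  [0, -6, 8, -8]
  [18, 0, 14, -2]
  [∞, ∞, 0, ∞]
  [31, 13, -5, 0]
D(4):
  [0, -6, -13, -8]
  [18, 0, -7, -2]
  [∞, ∞, 0, ∞]
  [31, 13, -5, 0]
Key observation: every diagonal entry stays at the unit through all rounds, so no improving cycle exists.
Answer: CONVERGES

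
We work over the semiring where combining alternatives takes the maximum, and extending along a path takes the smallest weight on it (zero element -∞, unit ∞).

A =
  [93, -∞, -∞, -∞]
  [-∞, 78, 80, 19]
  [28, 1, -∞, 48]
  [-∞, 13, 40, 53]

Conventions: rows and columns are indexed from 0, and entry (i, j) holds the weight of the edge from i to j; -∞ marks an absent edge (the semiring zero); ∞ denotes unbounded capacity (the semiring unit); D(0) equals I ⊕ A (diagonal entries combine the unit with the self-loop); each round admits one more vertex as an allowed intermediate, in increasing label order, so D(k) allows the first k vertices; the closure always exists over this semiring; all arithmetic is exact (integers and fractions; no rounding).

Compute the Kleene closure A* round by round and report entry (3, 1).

D(0):
  [∞, -∞, -∞, -∞]
  [-∞, ∞, 80, 19]
  [28, 1, ∞, 48]
  [-∞, 13, 40, ∞]
D(1):
  [∞, -∞, -∞, -∞]
  [-∞, ∞, 80, 19]
  [28, 1, ∞, 48]
  [-∞, 13, 40, ∞]
D(2):
  [∞, -∞, -∞, -∞]
  [-∞, ∞, 80, 19]
  [28, 1, ∞, 48]
  [-∞, 13, 40, ∞]
D(3):
  [∞, -∞, -∞, -∞]
  [28, ∞, 80, 48]
  [28, 1, ∞, 48]
  [28, 13, 40, ∞]
D(4):
  [∞, -∞, -∞, -∞]
  [28, ∞, 80, 48]
  [28, 13, ∞, 48]
  [28, 13, 40, ∞]
Answer: A*[3][1] = 13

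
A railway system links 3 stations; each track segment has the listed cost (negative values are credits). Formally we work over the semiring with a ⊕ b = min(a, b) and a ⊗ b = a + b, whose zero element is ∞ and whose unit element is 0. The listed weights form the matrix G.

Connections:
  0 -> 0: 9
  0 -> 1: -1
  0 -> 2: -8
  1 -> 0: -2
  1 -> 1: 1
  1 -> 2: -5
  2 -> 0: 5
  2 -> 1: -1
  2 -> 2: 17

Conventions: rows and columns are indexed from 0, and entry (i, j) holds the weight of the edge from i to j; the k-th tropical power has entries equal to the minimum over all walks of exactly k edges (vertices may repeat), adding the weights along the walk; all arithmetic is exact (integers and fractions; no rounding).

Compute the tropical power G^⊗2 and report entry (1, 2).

G^⊗2:
  [-3, -9, -6]
  [-1, -6, -10]
  [-3, 0, -6]
Key observation: the optimum is the walk 1->0->2, with weight (-2) + (-8) = -10.
Optimal value attained by: walk 1->0->2.
Answer: (G^⊗2)[1][2] = -10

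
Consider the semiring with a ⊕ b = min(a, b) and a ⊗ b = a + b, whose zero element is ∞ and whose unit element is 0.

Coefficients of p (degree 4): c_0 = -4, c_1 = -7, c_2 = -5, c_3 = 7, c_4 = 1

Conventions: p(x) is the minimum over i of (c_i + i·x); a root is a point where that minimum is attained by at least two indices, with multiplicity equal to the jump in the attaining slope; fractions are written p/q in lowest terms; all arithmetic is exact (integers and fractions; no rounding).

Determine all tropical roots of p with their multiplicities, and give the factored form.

hull edge (i=0, c=-4) to (i=1, c=-7): slope -3, span 1
hull edge (i=1, c=-7) to (i=2, c=-5): slope 2, span 1
hull edge (i=2, c=-5) to (i=4, c=1): slope 3, span 2
Factored form: p(x) = 1 ⊗ (x ⊕ (-3)) ⊗ (x ⊕ (-3)) ⊗ (x ⊕ (-2)) ⊗ (x ⊕ 3)
Answer: roots = -3 (mult 2), -2 (mult 1), 3 (mult 1)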